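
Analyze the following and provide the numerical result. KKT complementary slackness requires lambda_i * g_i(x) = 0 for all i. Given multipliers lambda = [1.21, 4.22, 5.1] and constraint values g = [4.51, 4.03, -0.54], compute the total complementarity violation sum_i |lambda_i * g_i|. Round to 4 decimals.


KKT complementary slackness check:
lambda_1 * g_1 = 1.21 * 4.51 = 5.4571
lambda_2 * g_2 = 4.22 * 4.03 = 17.0066
lambda_3 * g_3 = 5.1 * -0.54 = -2.754
Total violation = 5.4571 + 17.0066 + 2.754 = 25.2177


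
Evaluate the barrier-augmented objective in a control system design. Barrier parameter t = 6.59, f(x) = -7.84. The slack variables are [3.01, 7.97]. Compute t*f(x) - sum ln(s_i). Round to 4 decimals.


Step 1: Compute log-barrier.
ln values: [1.1019, 2.0757]
phi = -(1.1019 + 2.0757) = -3.1776
Step 2: Compute augmented objective.
t*f(x) = 6.59*-7.84 = -51.6656
Total = -51.6656 - 3.1776 = -54.8432


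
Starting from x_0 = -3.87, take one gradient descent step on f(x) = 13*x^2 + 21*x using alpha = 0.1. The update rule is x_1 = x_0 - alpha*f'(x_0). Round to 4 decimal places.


We compute the gradient at x_0 and apply the update.
f'(x) = 26*x + 21
f'(-3.87) = 26*-3.87 + 21 = -79.62
x_1 = -3.87 - 0.1*-79.62 = 4.092


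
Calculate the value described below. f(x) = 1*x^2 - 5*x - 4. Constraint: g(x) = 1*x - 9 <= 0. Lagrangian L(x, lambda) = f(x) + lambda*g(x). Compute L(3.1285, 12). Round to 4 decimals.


Step 1: Evaluate f(x).
f(3.1285) = 1*3.1285^2 - 5*3.1285 - 4 = -9.855
Step 2: Evaluate g(x).
g(3.1285) = 1*3.1285 - 9 = -5.8715
Step 3: Compute Lagrangian.
L = -9.855 + 12*-5.8715 = -80.313


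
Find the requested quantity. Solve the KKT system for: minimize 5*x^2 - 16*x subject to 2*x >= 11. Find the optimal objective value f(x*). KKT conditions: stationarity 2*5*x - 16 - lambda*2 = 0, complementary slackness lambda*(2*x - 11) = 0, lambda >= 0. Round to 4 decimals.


Step 1: Try lambda = 0 (constraint inactive).
x_unc = 16/(2*5) = 1.6
Check: 2*1.6 = 3.2 < 11 -- violated!
Step 2: Constraint must be active: 2*x = 11
x* = 11/2 = 5.5
lambda = (2*5*5.5 - 16)/2 = 19.5
Step 3: Compute optimal value.
f(x*) = 5*5.5^2 - 16*5.5 = 63.25


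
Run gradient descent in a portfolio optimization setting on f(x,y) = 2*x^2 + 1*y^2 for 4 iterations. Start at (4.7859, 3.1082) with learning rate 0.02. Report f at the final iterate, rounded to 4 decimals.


Gradient descent on f(x,y) = 2*x^2 + 1*y^2.
Starting point: (4.7859, 3.1082), alpha = 0.02
Step 1: grad_x = 2*2*4.7859 = 19.1436, grad_y = 2*1*3.1082 = 6.2164
  x_1 = 4.7859 - 0.02*19.1436 = 4.403
  y_1 = 3.1082 - 0.02*6.2164 = 2.9839
Step 2: grad_x = 2*2*4.403 = 17.6121, grad_y = 2*1*2.9839 = 5.9677
  x_2 = 4.403 - 0.02*17.6121 = 4.0508
  y_2 = 2.9839 - 0.02*5.9677 = 2.8645
Step 3: grad_x = 2*2*4.0508 = 16.2031, grad_y = 2*1*2.8645 = 5.729
  x_3 = 4.0508 - 0.02*16.2031 = 3.7267
  y_3 = 2.8645 - 0.02*5.729 = 2.7499
Step 4: grad_x = 2*2*3.7267 = 14.9069, grad_y = 2*1*2.7499 = 5.4999
  x_4 = 3.7267 - 0.02*14.9069 = 3.4286
  y_4 = 2.7499 - 0.02*5.4999 = 2.6399
f(3.4286, 2.6399) = 2*3.4286^2 + 1*2.6399^2 = 30.4797


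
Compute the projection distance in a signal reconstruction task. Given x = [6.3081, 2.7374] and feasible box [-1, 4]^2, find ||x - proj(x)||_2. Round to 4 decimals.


Project each component onto [-1, 4].
clip(6.3081) = 4.0, clip(2.7374) = 2.7374
Projection = [4.0, 2.7374]
Squared diffs: [5.3273, 0.0]
Distance = sqrt(5.3273) = 2.3081


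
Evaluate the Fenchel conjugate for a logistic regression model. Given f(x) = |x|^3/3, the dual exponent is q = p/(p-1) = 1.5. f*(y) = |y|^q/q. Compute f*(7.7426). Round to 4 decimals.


The conjugate exponent q satisfies 1/p + 1/q = 1.
p = 3, so q = 3/(3 - 1) = 1.5
|y|^q = 7.7426^1.5 = 21.5442
f*(7.7426) = 21.5442 / 1.5 = 14.3628


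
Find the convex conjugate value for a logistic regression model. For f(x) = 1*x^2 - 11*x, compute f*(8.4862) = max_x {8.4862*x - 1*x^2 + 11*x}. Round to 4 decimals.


f*(y) = sup_x {y*x - a*x^2 - b*x} = sup_x {(y-b)*x - a*x^2}
FOC: (y - b) - 2a*x = 0 => x* = (y - b)/(2a)
x* = (8.4862 + 11)/(2*1) = 9.7431
f*(8.4862) = (y-b)^2/(4a) = (8.4862 + 11)^2/(4*1)
= 379.712/4 = 94.928


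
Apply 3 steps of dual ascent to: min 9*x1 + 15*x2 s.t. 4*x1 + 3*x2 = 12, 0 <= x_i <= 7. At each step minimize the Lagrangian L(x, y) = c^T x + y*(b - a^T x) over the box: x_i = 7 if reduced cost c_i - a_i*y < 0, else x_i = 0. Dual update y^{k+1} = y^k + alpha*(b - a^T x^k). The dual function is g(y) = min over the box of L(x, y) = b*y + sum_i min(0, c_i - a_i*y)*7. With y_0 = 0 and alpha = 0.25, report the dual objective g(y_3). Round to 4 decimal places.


Dual ascent for LP: min 9*x1 + 15*x2, 4*x1 + 3*x2 = 12, 0 <= x_i <= 7
Step 1: y^k = 0.0, reduced costs: (9.0, 15.0)
  x^k = (0.0, 0.0), subgradient = b - a^T x = 12.0
  y^{k+1} = 0.0 + 0.25*12.0 = 3.0
Step 2: y^k = 3.0, reduced costs: (-3.0, 6.0)
  x^k = (7.0, 0.0), subgradient = b - a^T x = -16.0
  y^{k+1} = 3.0 + 0.25*-16.0 = -1.0
Step 3: y^k = -1.0, reduced costs: (13.0, 18.0)
  x^k = (0.0, 0.0), subgradient = b - a^T x = 12.0
  y^{k+1} = -1.0 + 0.25*12.0 = 2.0
Dual objective at y_3 = 2.0: reduced costs (1.0, 9.0), box minimizer x = (0.0, 0.0)
g(y_3) = b*y + (c1 - a1*y)*x1 + (c2 - a2*y)*x2 = 12*2.0 + 1.0*0.0 + 9.0*0.0 = 24.0 + 0.0 + 0.0 = 24.0


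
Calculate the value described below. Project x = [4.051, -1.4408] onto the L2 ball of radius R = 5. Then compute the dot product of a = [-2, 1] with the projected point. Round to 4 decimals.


Step 1: Compute ||x|| (intermediates to 6 decimals).
||x|| = sqrt(4.051^2 + (-1.4408)^2) = 4.299594
Step 2: Project.
Since ||x|| <= R, proj = x (no scaling needed).
proj(x) = [4.051, -1.4408]
Step 3: Dot product.
a^T * proj(x) = -2*4.051 + 1*(-1.4408) = -9.5428


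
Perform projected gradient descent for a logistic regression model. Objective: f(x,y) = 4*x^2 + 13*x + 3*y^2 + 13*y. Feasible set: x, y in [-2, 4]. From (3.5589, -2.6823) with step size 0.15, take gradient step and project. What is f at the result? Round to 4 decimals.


Step 1: Compute gradient at (3.5589, -2.6823).
grad_x = 2*4*3.5589 + 13 = 41.4712
grad_y = 2*3*-2.6823 + 13 = -3.0938
Step 2: Gradient step.
x_raw = 3.5589 - 0.15*41.4712 = -2.6618
y_raw = -2.6823 - 0.15*-3.0938 = -2.2182
Step 3: Project onto [-2, 4].
x_proj = clip(-2.6618) = -2.0
y_proj = clip(-2.2182) = -2.0
Step 4: Evaluate f.
f(-2.0, -2.0) = -24.0


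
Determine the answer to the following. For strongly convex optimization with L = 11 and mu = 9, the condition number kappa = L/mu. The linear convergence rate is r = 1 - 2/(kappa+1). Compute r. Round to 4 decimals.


Step 1: Compute the condition number.
kappa = L/mu = 11/9 = 1.2222
Step 2: Compute the convergence rate.
r = 1 - 2/(kappa + 1) = 1 - 2*mu/(L + mu) = (L - mu)/(L + mu) = 2/20 = 0.1


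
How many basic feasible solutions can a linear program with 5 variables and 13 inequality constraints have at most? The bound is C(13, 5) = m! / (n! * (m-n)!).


Each vertex corresponds to some choice of n active constraints out of m, so the number of vertices is at most C(m, n) = m! / (n!(m-n)!).
m = 13, n = 5
Numerator: 13 * 12 * 11 * 10 * 9
Denominator: 5! = 120
C(13, 5) = 1287


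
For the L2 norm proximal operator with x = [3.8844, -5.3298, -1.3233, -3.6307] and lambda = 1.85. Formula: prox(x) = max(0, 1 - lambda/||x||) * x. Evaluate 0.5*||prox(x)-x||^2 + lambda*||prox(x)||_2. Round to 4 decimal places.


Step 1: Compute ||x||.
||x|| = 7.6438
Step 2: Compute scaling factor.
scale = max(0, 1 - 1.85/7.6438) = 0.758
Step 3: prox(x) = [2.9443, -4.0399, -1.003, -2.752]
||prox(x)|| = 5.7938
Step 4: Proximal objective.
0.5*||prox-x||^2 = 1.7113
lambda*||prox|| = 10.7185
Total = 12.4299


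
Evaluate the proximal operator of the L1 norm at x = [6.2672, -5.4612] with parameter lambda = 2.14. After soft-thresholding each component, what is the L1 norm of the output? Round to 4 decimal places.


Soft-thresholding with lambda = 2.14:
prox(6.2672) = sign(6.2672)*max(|6.2672| - 2.14, 0) = 4.1272
prox(-5.4612) = sign(-5.4612)*max(|-5.4612| - 2.14, 0) = -3.3212
prox(x) = [4.1272, -3.3212]
||prox(x)||_1 = 4.1272 + 3.3212 = 7.4484


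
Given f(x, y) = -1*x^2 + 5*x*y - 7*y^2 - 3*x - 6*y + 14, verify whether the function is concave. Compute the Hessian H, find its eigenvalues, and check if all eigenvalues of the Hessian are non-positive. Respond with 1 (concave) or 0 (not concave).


The Hessian of f(x,y) = -1*x^2 + 5*x*y - 7*y^2 - 3*x - 6*y + 14 is:
H = [[-2, 5], [5, -14]]
Trace = -2 - 14 = -16
Determinant = -2*-14 - (5)^2 = 3
Discriminant = (-16)^2 - 4*3 = 244.0
Eigenvalues: lambda_1 = -15.8102, lambda_2 = -0.1898
The function is concave.

1


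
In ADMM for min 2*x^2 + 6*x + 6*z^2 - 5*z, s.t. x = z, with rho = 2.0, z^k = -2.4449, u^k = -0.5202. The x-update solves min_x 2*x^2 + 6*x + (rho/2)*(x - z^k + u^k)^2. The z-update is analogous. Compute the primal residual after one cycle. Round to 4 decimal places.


ADMM iteration with rho = 2.0, z^k = -2.4449, u^k = -0.5202
Step 1: x-update.
Minimize 2*x^2 + 6*x + (2.0/2)*(x + 2.4449 - 0.5202)^2
FOC: (2*2 + 2.0)*x = -6 + 2.0*(-2.4449 + 0.5202)
x^{k+1} = -1.6416
Step 2: z-update.
Minimize 6*z^2 - 5*z + (2.0/2)*(-1.6416 - z - 0.5202)^2
FOC: (2*6 + 2.0)*z = 5 + 2.0*(-1.6416 - 0.5202)
z^{k+1} = 0.0483
Step 3: u-update.
u^{k+1} = -0.5202 - 1.6416 - 0.0483 = -2.2101
Step 4: Primal residual = |-1.6416 - 0.0483| = 1.6899


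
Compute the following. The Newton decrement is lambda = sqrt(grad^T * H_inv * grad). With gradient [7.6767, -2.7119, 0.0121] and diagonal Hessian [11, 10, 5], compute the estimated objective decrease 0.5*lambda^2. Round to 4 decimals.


Step 1: H is diagonal, so H^(-1) * g = [0.6979, -0.2712, 0.0024].
Step 2: g^T H^(-1) g = sum_i g_i^2 / H_ii
  = (7.6767)^2/11 + (-2.7119)^2/10 + (0.0121)^2/5
  = 5.3574 + 0.7354 + 0.0 = 6.0929
Step 3: Objective decrease = 0.5 * g^T H^(-1) g = 3.0464


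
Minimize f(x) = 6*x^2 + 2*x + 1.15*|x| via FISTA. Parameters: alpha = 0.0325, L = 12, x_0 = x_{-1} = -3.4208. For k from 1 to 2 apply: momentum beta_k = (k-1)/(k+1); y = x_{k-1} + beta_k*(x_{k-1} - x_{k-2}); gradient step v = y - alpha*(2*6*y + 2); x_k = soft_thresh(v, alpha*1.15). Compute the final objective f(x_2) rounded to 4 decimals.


FISTA on f(x) = 6*x^2 + 2*x + 1.15*|x|
L = 12, alpha = 0.0325
Iteration 1: beta = 0.0, y = -3.4208 + 0.0*(-3.4208 + 3.4208) = -3.4208
  grad(y) = -39.0496, v = y - alpha*grad = -2.1517
  prox(v) = soft_thresh(-2.1517, 0.0374) = -2.1143
Iteration 2: beta = 0.3333, y = -2.1143 + 0.3333*(-2.1143 + 3.4208) = -1.6788
  grad(y) = -18.1458, v = y - alpha*grad = -1.0891
  prox(v) = soft_thresh(-1.0891, 0.0374) = -1.0517
f(x_2) = 6*(-1.0517)^2 + 2*(-1.0517) + 1.15*|-1.0517| = 5.7425


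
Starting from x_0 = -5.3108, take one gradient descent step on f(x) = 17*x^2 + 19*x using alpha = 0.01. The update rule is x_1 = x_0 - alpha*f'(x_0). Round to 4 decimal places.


We compute the gradient at x_0 and apply the update.
f'(x) = 34*x + 19
f'(-5.3108) = 34*-5.3108 + 19 = -161.5672
x_1 = -5.3108 - 0.01*-161.5672 = -3.6951


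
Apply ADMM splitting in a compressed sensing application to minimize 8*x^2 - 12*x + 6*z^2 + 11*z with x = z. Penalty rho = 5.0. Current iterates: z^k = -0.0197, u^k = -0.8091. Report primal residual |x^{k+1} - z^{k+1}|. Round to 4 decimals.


ADMM iteration with rho = 5.0, z^k = -0.0197, u^k = -0.8091
Step 1: x-update.
Minimize 8*x^2 - 12*x + (5.0/2)*(x + 0.0197 - 0.8091)^2
FOC: (2*8 + 5.0)*x = 12 + 5.0*(-0.0197 + 0.8091)
x^{k+1} = 0.7594
Step 2: z-update.
Minimize 6*z^2 + 11*z + (5.0/2)*(0.7594 - z - 0.8091)^2
FOC: (2*6 + 5.0)*z = -11 + 5.0*(0.7594 - 0.8091)
z^{k+1} = -0.6617
Step 3: u-update.
u^{k+1} = -0.8091 + 0.7594 + 0.6617 = 0.612
Step 4: Primal residual = |0.7594 + 0.6617| = 1.4211


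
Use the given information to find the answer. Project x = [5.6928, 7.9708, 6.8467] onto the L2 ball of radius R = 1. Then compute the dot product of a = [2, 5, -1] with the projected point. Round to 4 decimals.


Step 1: Compute ||x|| (intermediates to 6 decimals).
||x|| = sqrt(5.6928^2 + 7.9708^2 + 6.8467^2) = 11.950687
Step 2: Project.
Since ||x|| > R, scale = R/||x|| = 1/11.950687 = 0.083677, proj(x) = scale * x
proj(x) = [0.476356, 0.666973, 0.572911]
Step 3: Dot product.
a^T * proj(x) = 2*0.476356 + 5*0.666973 - 1*0.572911 = 3.7147


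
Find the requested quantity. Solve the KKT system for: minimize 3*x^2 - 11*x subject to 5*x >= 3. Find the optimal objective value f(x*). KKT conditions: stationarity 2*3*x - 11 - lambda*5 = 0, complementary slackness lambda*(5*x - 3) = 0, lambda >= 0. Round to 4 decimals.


Step 1: Try lambda = 0 (constraint inactive).
Stationarity: 2*3*x - 11 = 0
x* = 11/(2*3) = 11/6 = 1.8333 (rounded; the exact value 11/6 is used below)
Check constraint: 5*1.8333 = 9.1665 >= 3 -- satisfied.
Step 2: Compute optimal value.
f(x*) = 3*(11/6)^2 - 11*(11/6) = -10.0833


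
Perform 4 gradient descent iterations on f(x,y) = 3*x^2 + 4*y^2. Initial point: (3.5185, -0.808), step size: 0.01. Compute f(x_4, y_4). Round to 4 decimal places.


Gradient descent on f(x,y) = 3*x^2 + 4*y^2.
Starting point: (3.5185, -0.808), alpha = 0.01
Step 1: grad_x = 2*3*3.5185 = 21.111, grad_y = 2*4*-0.808 = -6.464
  x_1 = 3.5185 - 0.01*21.111 = 3.3074
  y_1 = -0.808 - 0.01*-6.464 = -0.7434
Step 2: grad_x = 2*3*3.3074 = 19.8443, grad_y = 2*4*-0.7434 = -5.9469
  x_2 = 3.3074 - 0.01*19.8443 = 3.1089
  y_2 = -0.7434 - 0.01*-5.9469 = -0.6839
Step 3: grad_x = 2*3*3.1089 = 18.6537, grad_y = 2*4*-0.6839 = -5.4711
  x_3 = 3.1089 - 0.01*18.6537 = 2.9224
  y_3 = -0.6839 - 0.01*-5.4711 = -0.6292
Step 4: grad_x = 2*3*2.9224 = 17.5345, grad_y = 2*4*-0.6292 = -5.0334
  x_4 = 2.9224 - 0.01*17.5345 = 2.7471
  y_4 = -0.6292 - 0.01*-5.0334 = -0.5788
f(2.7471, -0.5788) = 3*2.7471^2 + 4*(-0.5788)^2 = 23.9794


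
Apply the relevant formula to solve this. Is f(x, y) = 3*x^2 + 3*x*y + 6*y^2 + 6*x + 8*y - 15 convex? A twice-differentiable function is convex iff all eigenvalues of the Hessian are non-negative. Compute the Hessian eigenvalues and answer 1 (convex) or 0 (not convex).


The Hessian of f(x,y) = 3*x^2 + 3*x*y + 6*y^2 + 6*x + 8*y - 15 is:
H = [[6, 3], [3, 12]]
Trace = 6 + 12 = 18
Determinant = 6*12 - (3)^2 = 63
Discriminant = (18)^2 - 4*63 = 72.0
Eigenvalues: lambda_1 = 4.7574, lambda_2 = 13.2426
The function is convex.

1


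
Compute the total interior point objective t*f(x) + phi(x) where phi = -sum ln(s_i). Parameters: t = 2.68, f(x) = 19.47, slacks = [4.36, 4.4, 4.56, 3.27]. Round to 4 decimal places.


Step 1: Compute log-barrier.
ln values: [1.4725, 1.4816, 1.5173, 1.1848]
phi = -(1.4725 + 1.4816 + 1.5173 + 1.1848) = -5.6562
Step 2: Compute augmented objective.
t*f(x) = 2.68*19.47 = 52.1796
Total = 52.1796 - 5.6562 = 46.5234


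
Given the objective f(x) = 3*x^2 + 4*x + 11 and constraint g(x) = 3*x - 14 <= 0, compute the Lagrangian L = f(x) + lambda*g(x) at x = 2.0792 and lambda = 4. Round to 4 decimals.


Step 1: Evaluate f(x).
f(2.0792) = 3*2.0792^2 + 4*2.0792 + 11 = 32.286
Step 2: Evaluate g(x).
g(2.0792) = 3*2.0792 - 14 = -7.7624
Step 3: Compute Lagrangian.
L = 32.286 + 4*-7.7624 = 1.2364


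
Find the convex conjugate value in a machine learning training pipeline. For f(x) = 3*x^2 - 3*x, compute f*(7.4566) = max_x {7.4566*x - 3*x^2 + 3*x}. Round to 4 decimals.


f*(y) = sup_x {y*x - a*x^2 - b*x} = sup_x {(y-b)*x - a*x^2}
FOC: (y - b) - 2a*x = 0 => x* = (y - b)/(2a)
x* = (7.4566 + 3)/(2*3) = 1.7428
f*(7.4566) = (y-b)^2/(4a) = (7.4566 + 3)^2/(4*3)
= 109.3405/12 = 9.1117


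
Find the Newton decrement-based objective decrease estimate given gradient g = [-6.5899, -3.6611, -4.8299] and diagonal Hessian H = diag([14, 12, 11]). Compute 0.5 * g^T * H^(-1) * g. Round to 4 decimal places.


Step 1: H is diagonal, so H^(-1) * g = [-0.4707, -0.3051, -0.4391].
Step 2: g^T H^(-1) g = sum_i g_i^2 / H_ii
  = (-6.5899)^2/14 + (-3.6611)^2/12 + (-4.8299)^2/11
  = 3.1019 + 1.117 + 2.1207 = 6.3396
Step 3: Objective decrease = 0.5 * g^T H^(-1) g = 3.1698


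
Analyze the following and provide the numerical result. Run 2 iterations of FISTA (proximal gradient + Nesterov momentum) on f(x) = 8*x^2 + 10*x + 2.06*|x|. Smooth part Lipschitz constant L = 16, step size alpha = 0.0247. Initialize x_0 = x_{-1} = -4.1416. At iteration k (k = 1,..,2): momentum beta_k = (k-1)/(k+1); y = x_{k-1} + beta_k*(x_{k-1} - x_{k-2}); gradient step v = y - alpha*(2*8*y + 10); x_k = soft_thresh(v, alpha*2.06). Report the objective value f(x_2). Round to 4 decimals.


FISTA on f(x) = 8*x^2 + 10*x + 2.06*|x|
L = 16, alpha = 0.0247
Iteration 1: beta = 0.0, y = -4.1416 + 0.0*(-4.1416 + 4.1416) = -4.1416
  grad(y) = -56.2656, v = y - alpha*grad = -2.7518
  prox(v) = soft_thresh(-2.7518, 0.0509) = -2.701
Iteration 2: beta = 0.3333, y = -2.701 + 0.3333*(-2.701 + 4.1416) = -2.2207
  grad(y) = -25.5319, v = y - alpha*grad = -1.5901
  prox(v) = soft_thresh(-1.5901, 0.0509) = -1.5392
f(x_2) = 8*(-1.5392)^2 + 10*(-1.5392) + 2.06*|-1.5392| = 6.7322


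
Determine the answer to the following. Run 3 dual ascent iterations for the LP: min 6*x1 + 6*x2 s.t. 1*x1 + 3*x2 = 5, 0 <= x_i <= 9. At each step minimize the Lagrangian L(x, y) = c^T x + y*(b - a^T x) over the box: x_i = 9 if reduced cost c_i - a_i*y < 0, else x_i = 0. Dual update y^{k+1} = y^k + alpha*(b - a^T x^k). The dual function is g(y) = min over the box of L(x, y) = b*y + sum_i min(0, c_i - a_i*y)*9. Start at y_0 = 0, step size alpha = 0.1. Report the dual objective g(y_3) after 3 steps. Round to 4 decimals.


Dual ascent for LP: min 6*x1 + 6*x2, 1*x1 + 3*x2 = 5, 0 <= x_i <= 9
Step 1: y^k = 0.0, reduced costs: (6.0, 6.0)
  x^k = (0.0, 0.0), subgradient = b - a^T x = 5.0
  y^{k+1} = 0.0 + 0.1*5.0 = 0.5
Step 2: y^k = 0.5, reduced costs: (5.5, 4.5)
  x^k = (0.0, 0.0), subgradient = b - a^T x = 5.0
  y^{k+1} = 0.5 + 0.1*5.0 = 1.0
Step 3: y^k = 1.0, reduced costs: (5.0, 3.0)
  x^k = (0.0, 0.0), subgradient = b - a^T x = 5.0
  y^{k+1} = 1.0 + 0.1*5.0 = 1.5
Dual objective at y_3 = 1.5: reduced costs (4.5, 1.5), box minimizer x = (0.0, 0.0)
g(y_3) = b*y + (c1 - a1*y)*x1 + (c2 - a2*y)*x2 = 5*1.5 + 4.5*0.0 + 1.5*0.0 = 7.5 + 0.0 + 0.0 = 7.5


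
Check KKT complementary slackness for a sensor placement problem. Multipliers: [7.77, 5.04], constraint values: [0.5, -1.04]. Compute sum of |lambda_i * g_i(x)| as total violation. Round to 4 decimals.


KKT complementary slackness check:
lambda_1 * g_1 = 7.77 * 0.5 = 3.885
lambda_2 * g_2 = 5.04 * -1.04 = -5.2416
Total violation = 3.885 + 5.2416 = 9.1266


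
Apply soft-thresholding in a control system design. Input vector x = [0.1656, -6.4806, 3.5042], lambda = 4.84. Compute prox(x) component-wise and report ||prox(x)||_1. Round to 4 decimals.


Soft-thresholding with lambda = 4.84:
prox(0.1656) = sign(0.1656)*max(|0.1656| - 4.84, 0) = 0.0
prox(-6.4806) = sign(-6.4806)*max(|-6.4806| - 4.84, 0) = -1.6406
prox(3.5042) = sign(3.5042)*max(|3.5042| - 4.84, 0) = 0.0
prox(x) = [0.0, -1.6406, 0.0]
||prox(x)||_1 = 0.0 + 1.6406 + 0.0 = 1.6406


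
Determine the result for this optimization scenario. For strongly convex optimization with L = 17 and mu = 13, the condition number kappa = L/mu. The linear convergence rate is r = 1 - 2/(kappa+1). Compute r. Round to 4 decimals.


Step 1: Compute the condition number.
kappa = L/mu = 17/13 = 1.3077
Step 2: Compute the convergence rate.
r = 1 - 2/(kappa + 1) = 1 - 2*mu/(L + mu) = (L - mu)/(L + mu) = 4/30 = 0.1333


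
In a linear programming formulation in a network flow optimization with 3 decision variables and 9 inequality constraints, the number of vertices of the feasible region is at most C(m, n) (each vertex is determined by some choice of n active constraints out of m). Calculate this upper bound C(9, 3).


Each vertex corresponds to some choice of n active constraints out of m, so the number of vertices is at most C(m, n) = m! / (n!(m-n)!).
m = 9, n = 3
Numerator: 9 * 8 * 7
Denominator: 3! = 6
C(9, 3) = 84


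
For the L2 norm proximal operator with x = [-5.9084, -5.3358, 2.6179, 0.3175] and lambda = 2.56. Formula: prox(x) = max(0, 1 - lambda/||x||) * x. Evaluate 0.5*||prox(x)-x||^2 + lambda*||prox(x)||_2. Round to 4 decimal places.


Step 1: Compute ||x||.
||x|| = 8.3865
Step 2: Compute scaling factor.
scale = max(0, 1 - 2.56/8.3865) = 0.6947
Step 3: prox(x) = [-4.1049, -3.707, 1.8188, 0.2206]
||prox(x)|| = 5.8265
Step 4: Proximal objective.
0.5*||prox-x||^2 = 3.2768
lambda*||prox|| = 14.9158
Total = 18.1928


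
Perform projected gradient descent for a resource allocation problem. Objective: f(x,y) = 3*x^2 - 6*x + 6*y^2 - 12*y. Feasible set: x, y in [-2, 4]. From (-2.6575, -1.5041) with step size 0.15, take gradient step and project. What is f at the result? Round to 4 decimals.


Step 1: Compute gradient at (-2.6575, -1.5041).
grad_x = 2*3*-2.6575 - 6 = -21.945
grad_y = 2*6*-1.5041 - 12 = -30.0492
Step 2: Gradient step.
x_raw = -2.6575 - 0.15*-21.945 = 0.6343
y_raw = -1.5041 - 0.15*-30.0492 = 3.0033
Step 3: Project onto [-2, 4].
x_proj = clip(0.6343) = 0.6343
y_proj = clip(3.0033) = 3.0033
Step 4: Evaluate f.
f(0.6343, 3.0033) = 15.4801


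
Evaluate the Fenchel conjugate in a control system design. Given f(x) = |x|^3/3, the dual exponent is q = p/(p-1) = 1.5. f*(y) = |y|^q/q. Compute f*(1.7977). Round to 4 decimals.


The conjugate exponent q satisfies 1/p + 1/q = 1.
p = 3, so q = 3/(3 - 1) = 1.5
|y|^q = 1.7977^1.5 = 2.4103
f*(1.7977) = 2.4103 / 1.5 = 1.6069


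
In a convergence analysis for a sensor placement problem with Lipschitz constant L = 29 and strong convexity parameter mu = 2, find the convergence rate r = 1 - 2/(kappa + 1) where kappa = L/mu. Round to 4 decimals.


Step 1: Compute the condition number.
kappa = L/mu = 29/2 = 14.5
Step 2: Compute the convergence rate.
r = 1 - 2/(kappa + 1) = 1 - 2*mu/(L + mu) = (L - mu)/(L + mu) = 27/31 = 0.871


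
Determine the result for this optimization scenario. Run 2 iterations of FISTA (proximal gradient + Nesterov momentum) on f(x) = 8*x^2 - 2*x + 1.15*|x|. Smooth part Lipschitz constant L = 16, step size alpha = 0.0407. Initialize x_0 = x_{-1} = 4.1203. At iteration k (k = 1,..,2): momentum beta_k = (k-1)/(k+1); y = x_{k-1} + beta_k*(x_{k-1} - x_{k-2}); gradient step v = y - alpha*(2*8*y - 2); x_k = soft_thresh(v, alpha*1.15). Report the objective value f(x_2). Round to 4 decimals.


FISTA on f(x) = 8*x^2 - 2*x + 1.15*|x|
L = 16, alpha = 0.0407
Iteration 1: beta = 0.0, y = 4.1203 + 0.0*(4.1203 - 4.1203) = 4.1203
  grad(y) = 63.9248, v = y - alpha*grad = 1.5186
  prox(v) = soft_thresh(1.5186, 0.0468) = 1.4718
Iteration 2: beta = 0.3333, y = 1.4718 + 0.3333*(1.4718 - 4.1203) = 0.5889
  grad(y) = 7.4225, v = y - alpha*grad = 0.2868
  prox(v) = soft_thresh(0.2868, 0.0468) = 0.24
f(x_2) = 8*0.24^2 - 2*0.24 + 1.15*|0.24| = 0.2568


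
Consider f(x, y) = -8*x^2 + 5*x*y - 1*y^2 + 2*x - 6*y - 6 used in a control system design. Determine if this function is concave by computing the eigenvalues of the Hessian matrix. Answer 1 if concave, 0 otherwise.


The Hessian of f(x,y) = -8*x^2 + 5*x*y - 1*y^2 + 2*x - 6*y - 6 is:
H = [[-16, 5], [5, -2]]
Trace = -16 - 2 = -18
Determinant = -16*-2 - (5)^2 = 7
Discriminant = (-18)^2 - 4*7 = 296.0
Eigenvalues: lambda_1 = -17.6023, lambda_2 = -0.3977
The function is concave.

1


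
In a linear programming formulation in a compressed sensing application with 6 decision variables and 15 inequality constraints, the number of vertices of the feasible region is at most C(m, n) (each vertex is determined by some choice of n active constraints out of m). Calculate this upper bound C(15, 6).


Each vertex corresponds to some choice of n active constraints out of m, so the number of vertices is at most C(m, n) = m! / (n!(m-n)!).
m = 15, n = 6
Numerator: 15 * 14 * 13 * 12 * 11 * 10
Denominator: 6! = 720
C(15, 6) = 5005


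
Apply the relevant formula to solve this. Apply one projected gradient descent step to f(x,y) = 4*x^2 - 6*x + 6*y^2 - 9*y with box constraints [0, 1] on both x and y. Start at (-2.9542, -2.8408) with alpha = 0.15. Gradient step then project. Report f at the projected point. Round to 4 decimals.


Step 1: Compute gradient at (-2.9542, -2.8408).
grad_x = 2*4*-2.9542 - 6 = -29.6336
grad_y = 2*6*-2.8408 - 9 = -43.0896
Step 2: Gradient step.
x_raw = -2.9542 - 0.15*-29.6336 = 1.4908
y_raw = -2.8408 - 0.15*-43.0896 = 3.6226
Step 3: Project onto [0, 1].
x_proj = clip(1.4908) = 1.0
y_proj = clip(3.6226) = 1.0
Step 4: Evaluate f.
f(1.0, 1.0) = -5.0


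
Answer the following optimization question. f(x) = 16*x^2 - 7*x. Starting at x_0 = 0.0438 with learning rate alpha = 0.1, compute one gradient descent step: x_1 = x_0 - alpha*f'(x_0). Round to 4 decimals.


We compute the gradient at x_0 and apply the update.
f'(x) = 32*x - 7
f'(0.0438) = 32*0.0438 - 7 = -5.5984
x_1 = 0.0438 - 0.1*-5.5984 = 0.6036


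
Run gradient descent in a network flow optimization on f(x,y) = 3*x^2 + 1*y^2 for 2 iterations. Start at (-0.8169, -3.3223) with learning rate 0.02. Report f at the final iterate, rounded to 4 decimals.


Gradient descent on f(x,y) = 3*x^2 + 1*y^2.
Starting point: (-0.8169, -3.3223), alpha = 0.02
Step 1: grad_x = 2*3*-0.8169 = -4.9014, grad_y = 2*1*-3.3223 = -6.6446
  x_1 = -0.8169 - 0.02*-4.9014 = -0.7189
  y_1 = -3.3223 - 0.02*-6.6446 = -3.1894
Step 2: grad_x = 2*3*-0.7189 = -4.3132, grad_y = 2*1*-3.1894 = -6.3788
  x_2 = -0.7189 - 0.02*-4.3132 = -0.6326
  y_2 = -3.1894 - 0.02*-6.3788 = -3.0618
f(-0.6326, -3.0618) = 3*(-0.6326)^2 + 1*(-3.0618)^2 = 10.5754


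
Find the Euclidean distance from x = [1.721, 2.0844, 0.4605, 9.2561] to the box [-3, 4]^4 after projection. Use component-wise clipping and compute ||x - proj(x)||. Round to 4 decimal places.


Project each component onto [-3, 4].
clip(1.721) = 1.721, clip(2.0844) = 2.0844, clip(0.4605) = 0.4605, clip(9.2561) = 4.0
Projection = [1.721, 2.0844, 0.4605, 4.0]
Squared diffs: [0.0, 0.0, 0.0, 27.6266]
Distance = sqrt(27.6266) = 5.2561


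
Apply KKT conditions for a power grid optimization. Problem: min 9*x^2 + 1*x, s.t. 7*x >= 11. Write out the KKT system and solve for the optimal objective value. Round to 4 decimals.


Step 1: Try lambda = 0 (constraint inactive).
x_unc = -1/(2*9) = -0.0556
Check: 7*-0.0556 = -0.3892 < 11 -- violated!
Step 2: Constraint must be active: 7*x = 11
x* = 11/7 = 1.5714 (rounded; the exact value 11/7 is used below)
lambda = (2*9*(11/7) + 1)/7 = 4.1837
Step 3: Compute optimal value.
f(x*) = 9*(11/7)^2 + 1*(11/7) = 23.7959


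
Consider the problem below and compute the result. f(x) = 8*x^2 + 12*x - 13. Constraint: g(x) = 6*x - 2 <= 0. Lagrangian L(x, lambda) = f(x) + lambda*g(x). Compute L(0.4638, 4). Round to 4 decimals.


Step 1: Evaluate f(x).
f(0.4638) = 8*0.4638^2 + 12*0.4638 - 13 = -5.7135
Step 2: Evaluate g(x).
g(0.4638) = 6*0.4638 - 2 = 0.7828
Step 3: Compute Lagrangian.
L = -5.7135 + 4*0.7828 = -2.5823


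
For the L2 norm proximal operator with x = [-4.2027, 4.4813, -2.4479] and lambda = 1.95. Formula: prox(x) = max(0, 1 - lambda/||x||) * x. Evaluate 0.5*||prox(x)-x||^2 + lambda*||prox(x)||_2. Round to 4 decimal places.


Step 1: Compute ||x||.
||x|| = 6.6134
Step 2: Compute scaling factor.
scale = max(0, 1 - 1.95/6.6134) = 0.7051
Step 3: prox(x) = [-2.9635, 3.16, -1.7261]
||prox(x)|| = 4.6634
Step 4: Proximal objective.
0.5*||prox-x||^2 = 1.9013
lambda*||prox|| = 9.0936
Total = 10.9949


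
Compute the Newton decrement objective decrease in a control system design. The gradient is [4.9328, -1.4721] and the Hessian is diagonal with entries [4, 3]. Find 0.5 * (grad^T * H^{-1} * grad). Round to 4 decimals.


Step 1: H is diagonal, so H^(-1) * g = [1.2332, -0.4907].
Step 2: g^T H^(-1) g = sum_i g_i^2 / H_ii
  = (4.9328)^2/4 + (-1.4721)^2/3
  = 6.0831 + 0.7224 = 6.8055
Step 3: Objective decrease = 0.5 * g^T H^(-1) g = 3.4027


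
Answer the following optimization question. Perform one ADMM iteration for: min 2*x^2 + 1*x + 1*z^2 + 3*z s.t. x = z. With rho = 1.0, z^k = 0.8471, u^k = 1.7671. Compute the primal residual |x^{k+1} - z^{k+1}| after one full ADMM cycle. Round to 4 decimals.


ADMM iteration with rho = 1.0, z^k = 0.8471, u^k = 1.7671
Step 1: x-update.
Minimize 2*x^2 + 1*x + (1.0/2)*(x - 0.8471 + 1.7671)^2
FOC: (2*2 + 1.0)*x = -1 + 1.0*(0.8471 - 1.7671)
x^{k+1} = -0.384
Step 2: z-update.
Minimize 1*z^2 + 3*z + (1.0/2)*(-0.384 - z + 1.7671)^2
FOC: (2*1 + 1.0)*z = -3 + 1.0*(-0.384 + 1.7671)
z^{k+1} = -0.539
Step 3: u-update.
u^{k+1} = 1.7671 - 0.384 + 0.539 = 1.9221
Step 4: Primal residual = |-0.384 + 0.539| = 0.155


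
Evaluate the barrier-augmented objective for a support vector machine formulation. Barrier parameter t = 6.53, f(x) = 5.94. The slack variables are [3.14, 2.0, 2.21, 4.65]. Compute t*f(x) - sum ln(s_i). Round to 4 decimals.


Step 1: Compute log-barrier.
ln values: [1.1442, 0.6931, 0.793, 1.5369]
phi = -(1.1442 + 0.6931 + 0.793 + 1.5369) = -4.1672
Step 2: Compute augmented objective.
t*f(x) = 6.53*5.94 = 38.7882
Total = 38.7882 - 4.1672 = 34.621


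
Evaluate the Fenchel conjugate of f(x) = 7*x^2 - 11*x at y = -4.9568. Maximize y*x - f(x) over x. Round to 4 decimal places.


f*(y) = sup_x {y*x - a*x^2 - b*x} = sup_x {(y-b)*x - a*x^2}
FOC: (y - b) - 2a*x = 0 => x* = (y - b)/(2a)
x* = (-4.9568 + 11)/(2*7) = 0.4317
f*(-4.9568) = (y-b)^2/(4a) = (-4.9568 + 11)^2/(4*7)
= 36.5203/28 = 1.3043


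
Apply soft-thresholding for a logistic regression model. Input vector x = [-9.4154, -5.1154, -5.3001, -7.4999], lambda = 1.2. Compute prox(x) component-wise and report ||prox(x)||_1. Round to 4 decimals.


Soft-thresholding with lambda = 1.2:
prox(-9.4154) = sign(-9.4154)*max(|-9.4154| - 1.2, 0) = -8.2154
prox(-5.1154) = sign(-5.1154)*max(|-5.1154| - 1.2, 0) = -3.9154
prox(-5.3001) = sign(-5.3001)*max(|-5.3001| - 1.2, 0) = -4.1001
prox(-7.4999) = sign(-7.4999)*max(|-7.4999| - 1.2, 0) = -6.2999
prox(x) = [-8.2154, -3.9154, -4.1001, -6.2999]
||prox(x)||_1 = 8.2154 + 3.9154 + 4.1001 + 6.2999 = 22.5308


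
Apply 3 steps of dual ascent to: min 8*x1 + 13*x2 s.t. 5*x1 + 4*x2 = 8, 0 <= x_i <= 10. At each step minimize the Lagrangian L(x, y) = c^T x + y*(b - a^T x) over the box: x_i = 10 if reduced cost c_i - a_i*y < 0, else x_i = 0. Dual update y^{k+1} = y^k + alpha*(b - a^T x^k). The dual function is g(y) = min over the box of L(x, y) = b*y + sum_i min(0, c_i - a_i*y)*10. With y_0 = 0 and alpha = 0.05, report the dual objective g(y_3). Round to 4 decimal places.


Dual ascent for LP: min 8*x1 + 13*x2, 5*x1 + 4*x2 = 8, 0 <= x_i <= 10
Step 1: y^k = 0.0, reduced costs: (8.0, 13.0)
  x^k = (0.0, 0.0), subgradient = b - a^T x = 8.0
  y^{k+1} = 0.0 + 0.05*8.0 = 0.4
Step 2: y^k = 0.4, reduced costs: (6.0, 11.4)
  x^k = (0.0, 0.0), subgradient = b - a^T x = 8.0
  y^{k+1} = 0.4 + 0.05*8.0 = 0.8
Step 3: y^k = 0.8, reduced costs: (4.0, 9.8)
  x^k = (0.0, 0.0), subgradient = b - a^T x = 8.0
  y^{k+1} = 0.8 + 0.05*8.0 = 1.2
Dual objective at y_3 = 1.2: reduced costs (2.0, 8.2), box minimizer x = (0.0, 0.0)
g(y_3) = b*y + (c1 - a1*y)*x1 + (c2 - a2*y)*x2 = 8*1.2 + 2.0*0.0 + 8.2*0.0 = 9.6 + 0.0 + 0.0 = 9.6


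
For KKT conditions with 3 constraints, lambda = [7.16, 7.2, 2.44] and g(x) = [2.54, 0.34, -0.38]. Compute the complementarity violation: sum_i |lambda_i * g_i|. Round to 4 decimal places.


KKT complementary slackness check:
lambda_1 * g_1 = 7.16 * 2.54 = 18.1864
lambda_2 * g_2 = 7.2 * 0.34 = 2.448
lambda_3 * g_3 = 2.44 * -0.38 = -0.9272
Total violation = 18.1864 + 2.448 + 0.9272 = 21.5616


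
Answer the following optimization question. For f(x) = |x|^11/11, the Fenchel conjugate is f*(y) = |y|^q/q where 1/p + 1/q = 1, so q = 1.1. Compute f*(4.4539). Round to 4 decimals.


The conjugate exponent q satisfies 1/p + 1/q = 1.
p = 11, so q = 11/(11 - 1) = 1.1
|y|^q = 4.4539^1.1 = 5.1715
f*(4.4539) = 5.1715 / 1.1 = 4.7013


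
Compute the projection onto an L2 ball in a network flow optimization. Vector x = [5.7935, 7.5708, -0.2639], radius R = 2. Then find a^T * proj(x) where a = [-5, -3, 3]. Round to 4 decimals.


Step 1: Compute ||x|| (intermediates to 6 decimals).
||x|| = sqrt(5.7935^2 + 7.5708^2 + (-0.2639)^2) = 9.536839
Step 2: Project.
Since ||x|| > R, scale = R/||x|| = 2/9.536839 = 0.209713, proj(x) = scale * x
proj(x) = [1.214972, 1.587695, -0.055343]
Step 3: Dot product.
a^T * proj(x) = -5*1.214972 - 3*1.587695 + 3*(-0.055343) = -11.004


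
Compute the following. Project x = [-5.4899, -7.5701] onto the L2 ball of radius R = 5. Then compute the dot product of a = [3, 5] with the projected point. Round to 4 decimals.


Step 1: Compute ||x|| (intermediates to 6 decimals).
||x|| = sqrt((-5.4899)^2 + (-7.5701)^2) = 9.351225
Step 2: Project.
Since ||x|| > R, scale = R/||x|| = 5/9.351225 = 0.534689, proj(x) = scale * x
proj(x) = [-2.935389, -4.047649]
Step 3: Dot product.
a^T * proj(x) = 3*(-2.935389) + 5*(-4.047649) = -29.0444


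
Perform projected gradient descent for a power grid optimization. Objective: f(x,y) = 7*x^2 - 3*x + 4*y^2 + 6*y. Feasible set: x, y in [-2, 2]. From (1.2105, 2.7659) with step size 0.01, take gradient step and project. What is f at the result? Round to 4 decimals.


Step 1: Compute gradient at (1.2105, 2.7659).
grad_x = 2*7*1.2105 - 3 = 13.947
grad_y = 2*4*2.7659 + 6 = 28.1272
Step 2: Gradient step.
x_raw = 1.2105 - 0.01*13.947 = 1.071
y_raw = 2.7659 - 0.01*28.1272 = 2.4846
Step 3: Project onto [-2, 2].
x_proj = clip(1.071) = 1.071
y_proj = clip(2.4846) = 2.0
Step 4: Evaluate f.
f(1.071, 2.0) = 32.8166


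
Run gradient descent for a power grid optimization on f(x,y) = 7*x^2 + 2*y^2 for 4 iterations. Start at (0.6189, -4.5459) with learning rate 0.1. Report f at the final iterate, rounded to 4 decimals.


Gradient descent on f(x,y) = 7*x^2 + 2*y^2.
Starting point: (0.6189, -4.5459), alpha = 0.1
Step 1: grad_x = 2*7*0.6189 = 8.6646, grad_y = 2*2*-4.5459 = -18.1836
  x_1 = 0.6189 - 0.1*8.6646 = -0.2476
  y_1 = -4.5459 - 0.1*-18.1836 = -2.7275
Step 2: grad_x = 2*7*-0.2476 = -3.4658, grad_y = 2*2*-2.7275 = -10.9102
  x_2 = -0.2476 - 0.1*-3.4658 = 0.099
  y_2 = -2.7275 - 0.1*-10.9102 = -1.6365
Step 3: grad_x = 2*7*0.099 = 1.3863, grad_y = 2*2*-1.6365 = -6.5461
  x_3 = 0.099 - 0.1*1.3863 = -0.0396
  y_3 = -1.6365 - 0.1*-6.5461 = -0.9819
Step 4: grad_x = 2*7*-0.0396 = -0.5545, grad_y = 2*2*-0.9819 = -3.9277
  x_4 = -0.0396 - 0.1*-0.5545 = 0.0158
  y_4 = -0.9819 - 0.1*-3.9277 = -0.5891
f(0.0158, -0.5891) = 7*0.0158^2 + 2*(-0.5891)^2 = 0.6959


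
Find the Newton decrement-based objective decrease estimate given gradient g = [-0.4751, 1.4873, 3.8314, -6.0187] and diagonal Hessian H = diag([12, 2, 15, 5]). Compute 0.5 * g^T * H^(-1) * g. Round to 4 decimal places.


Step 1: H is diagonal, so H^(-1) * g = [-0.0396, 0.7437, 0.2554, -1.2037].
Step 2: g^T H^(-1) g = sum_i g_i^2 / H_ii
  = (-0.4751)^2/12 + (1.4873)^2/2 + (3.8314)^2/15 + (-6.0187)^2/5
  = 0.0188 + 1.106 + 0.9786 + 7.2449 = 9.3484
Step 3: Objective decrease = 0.5 * g^T H^(-1) g = 4.6742


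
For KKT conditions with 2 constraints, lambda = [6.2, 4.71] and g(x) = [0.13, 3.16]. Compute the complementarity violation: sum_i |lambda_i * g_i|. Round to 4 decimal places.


KKT complementary slackness check:
lambda_1 * g_1 = 6.2 * 0.13 = 0.806
lambda_2 * g_2 = 4.71 * 3.16 = 14.8836
Total violation = 0.806 + 14.8836 = 15.6896


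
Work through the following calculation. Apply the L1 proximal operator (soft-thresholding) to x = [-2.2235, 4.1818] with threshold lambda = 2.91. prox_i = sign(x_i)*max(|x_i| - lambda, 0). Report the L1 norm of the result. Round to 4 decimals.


Soft-thresholding with lambda = 2.91:
prox(-2.2235) = sign(-2.2235)*max(|-2.2235| - 2.91, 0) = 0.0
prox(4.1818) = sign(4.1818)*max(|4.1818| - 2.91, 0) = 1.2718
prox(x) = [0.0, 1.2718]
||prox(x)||_1 = 0.0 + 1.2718 = 1.2718


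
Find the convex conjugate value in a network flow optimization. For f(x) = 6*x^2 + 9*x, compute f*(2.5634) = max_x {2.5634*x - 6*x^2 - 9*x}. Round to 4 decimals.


f*(y) = sup_x {y*x - a*x^2 - b*x} = sup_x {(y-b)*x - a*x^2}
FOC: (y - b) - 2a*x = 0 => x* = (y - b)/(2a)
x* = (2.5634 - 9)/(2*6) = -0.5364
f*(2.5634) = (y-b)^2/(4a) = (2.5634 - 9)^2/(4*6)
= 41.4298/24 = 1.7262


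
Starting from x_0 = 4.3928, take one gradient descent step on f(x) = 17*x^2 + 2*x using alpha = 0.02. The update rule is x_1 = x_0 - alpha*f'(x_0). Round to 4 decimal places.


We compute the gradient at x_0 and apply the update.
f'(x) = 34*x + 2
f'(4.3928) = 34*4.3928 + 2 = 151.3552
x_1 = 4.3928 - 0.02*151.3552 = 1.3657


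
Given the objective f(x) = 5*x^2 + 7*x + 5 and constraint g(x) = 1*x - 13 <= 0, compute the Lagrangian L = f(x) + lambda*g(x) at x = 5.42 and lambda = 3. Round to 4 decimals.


Step 1: Evaluate f(x).
f(5.42) = 5*5.42^2 + 7*5.42 + 5 = 189.822
Step 2: Evaluate g(x).
g(5.42) = 1*5.42 - 13 = -7.58
Step 3: Compute Lagrangian.
L = 189.822 + 3*-7.58 = 167.082


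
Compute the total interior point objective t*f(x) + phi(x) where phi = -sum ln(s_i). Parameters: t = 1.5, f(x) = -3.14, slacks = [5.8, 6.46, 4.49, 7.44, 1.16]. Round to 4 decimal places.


Step 1: Compute log-barrier.
ln values: [1.7579, 1.8656, 1.5019, 2.0069, 0.1484]
phi = -(1.7579 + 1.8656 + 1.5019 + 2.0069 + 0.1484) = -7.2806
Step 2: Compute augmented objective.
t*f(x) = 1.5*-3.14 = -4.71
Total = -4.71 - 7.2806 = -11.9906


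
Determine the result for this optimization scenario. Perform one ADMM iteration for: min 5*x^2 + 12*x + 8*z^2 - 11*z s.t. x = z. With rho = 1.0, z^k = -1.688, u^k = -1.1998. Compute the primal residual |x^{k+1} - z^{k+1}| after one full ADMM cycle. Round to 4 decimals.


ADMM iteration with rho = 1.0, z^k = -1.688, u^k = -1.1998
Step 1: x-update.
Minimize 5*x^2 + 12*x + (1.0/2)*(x + 1.688 - 1.1998)^2
FOC: (2*5 + 1.0)*x = -12 + 1.0*(-1.688 + 1.1998)
x^{k+1} = -1.1353
Step 2: z-update.
Minimize 8*z^2 - 11*z + (1.0/2)*(-1.1353 - z - 1.1998)^2
FOC: (2*8 + 1.0)*z = 11 + 1.0*(-1.1353 - 1.1998)
z^{k+1} = 0.5097
Step 3: u-update.
u^{k+1} = -1.1998 - 1.1353 - 0.5097 = -2.8448
Step 4: Primal residual = |-1.1353 - 0.5097| = 1.645


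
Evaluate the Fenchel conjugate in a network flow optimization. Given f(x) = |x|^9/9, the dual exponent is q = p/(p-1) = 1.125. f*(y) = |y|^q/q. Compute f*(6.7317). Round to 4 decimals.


The conjugate exponent q satisfies 1/p + 1/q = 1.
p = 9, so q = 9/(9 - 1) = 1.125
|y|^q = 6.7317^1.125 = 8.5436
f*(6.7317) = 8.5436 / 1.125 = 7.5943


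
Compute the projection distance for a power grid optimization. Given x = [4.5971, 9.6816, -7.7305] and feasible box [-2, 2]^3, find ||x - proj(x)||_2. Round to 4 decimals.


Project each component onto [-2, 2].
clip(4.5971) = 2.0, clip(9.6816) = 2.0, clip(-7.7305) = -2.0
Projection = [2.0, 2.0, -2.0]
Squared diffs: [6.7449, 59.007, 32.8386]
Distance = sqrt(98.5905) = 9.9293


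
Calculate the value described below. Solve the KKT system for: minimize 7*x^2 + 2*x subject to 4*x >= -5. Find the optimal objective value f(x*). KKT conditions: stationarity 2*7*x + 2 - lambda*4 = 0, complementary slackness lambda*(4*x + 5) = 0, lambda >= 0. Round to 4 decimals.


Step 1: Try lambda = 0 (constraint inactive).
Stationarity: 2*7*x + 2 = 0
x* = -2/(2*7) = -1/7 = -0.1429 (rounded; the exact value -1/7 is used below)
Check constraint: 4*-0.1429 = -0.5716 >= -5 -- satisfied.
Step 2: Compute optimal value.
f(x*) = 7*(-1/7)^2 + 2*(-1/7) = -0.1429


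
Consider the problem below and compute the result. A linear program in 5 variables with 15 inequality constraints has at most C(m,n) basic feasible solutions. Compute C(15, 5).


Each vertex corresponds to some choice of n active constraints out of m, so the number of vertices is at most C(m, n) = m! / (n!(m-n)!).
m = 15, n = 5
Numerator: 15 * 14 * 13 * 12 * 11
Denominator: 5! = 120
C(15, 5) = 3003


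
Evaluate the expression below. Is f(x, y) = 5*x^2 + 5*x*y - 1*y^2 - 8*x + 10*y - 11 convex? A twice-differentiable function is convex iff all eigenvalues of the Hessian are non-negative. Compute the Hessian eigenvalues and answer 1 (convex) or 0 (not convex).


The Hessian of f(x,y) = 5*x^2 + 5*x*y - 1*y^2 - 8*x + 10*y - 11 is:
H = [[10, 5], [5, -2]]
Trace = 10 - 2 = 8
Determinant = 10*-2 - (5)^2 = -45
Discriminant = (8)^2 - 4*-45 = 244.0
Eigenvalues: lambda_1 = -3.8102, lambda_2 = 11.8102
The function is not convex.

0
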